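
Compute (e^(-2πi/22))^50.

Since ω_22^22 = 1, powers reduce modulo 22.
50 mod 22 = 6
So ω_22^50 = ω_22^6 = e^(-2πi·6/22)

ω_22^50 = ω_22^6 = -0.1423-0.9898i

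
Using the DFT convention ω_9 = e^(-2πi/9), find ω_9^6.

ω_9^6 = e^(-2πi·6/9)
= cos(-2π·6/9) + i·sin(-2π·6/9)
= cos(-12π/9) + i·sin(-12π/9)

ω_9^6 = cos(-12π/9) + i·sin(-12π/9) = -0.5000+0.8660i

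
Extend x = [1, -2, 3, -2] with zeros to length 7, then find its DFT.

Original 4-point DFT: [0, -2, 8, -2]
Zero-padded 7-point DFT provides frequency interpolation.

DFT_7([x, 0, ...]) = [0, 0.8874-0.4934i, -2.5048+1.6878i, 5.1174+5.1631i, 5.1174-5.1631i, -2.5048-1.6878i, 0.8874+0.4934i]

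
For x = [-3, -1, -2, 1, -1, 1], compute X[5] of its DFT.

X[5] = Σ(n=0 to 5) x[n] · ω_6^(5n) where ω_6 = e^(-2πi/6)
= (-3)·ω_6^0 + (-1)·ω_6^5 + (-2)·ω_6^10 + (1)·ω_6^15 + (-1)·ω_6^20 + (1)·ω_6^25

X[5] = -2.5000-2.5981i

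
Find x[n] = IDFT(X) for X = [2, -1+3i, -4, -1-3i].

x[n] = (1/4) Σ(k=0 to 3) X[k] · e^(2πikn/4)

Computing each x[n]:
x[0] = -1
x[1] = 0
x[2] = 0
x[3] = 3

x = [-1, 0, 0, 3]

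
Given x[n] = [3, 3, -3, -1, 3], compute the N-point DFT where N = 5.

X[k] = Σ(n=0 to 4) x[n] · ω_5^(nk)
where ω_5 = e^(-2πi/5)

Computing each X[k]:
X[0] = 5
X[1] = 8.0902+1.1756i
X[2] = -3.0902-1.9021i
X[3] = -3.0902+1.9021i
X[4] = 8.0902-1.1756i

X = [5, 8.0902+1.1756i, -3.0902-1.9021i, -3.0902+1.9021i, 8.0902-1.1756i]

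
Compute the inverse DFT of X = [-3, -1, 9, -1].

x[n] = (1/4) Σ(k=0 to 3) X[k] · e^(2πikn/4)

Computing each x[n]:
x[0] = 1
x[1] = -3
x[2] = 2
x[3] = -3

x = [1, -3, 2, -3]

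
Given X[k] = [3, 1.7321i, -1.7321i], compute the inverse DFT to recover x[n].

x[n] = (1/3) Σ(k=0 to 2) X[k] · e^(2πikn/3)

Computing each x[n]:
x[0] = 1
x[1] = 0
x[2] = 2

x = [1, 0, 2]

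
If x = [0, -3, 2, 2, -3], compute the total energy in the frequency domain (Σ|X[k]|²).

Parseval: Σ|x[n]|² = (1/N)Σ|X[k]|², so Σ|X[k]|² = N·Σ|x[n]|² = 5·26.0000

Σ|X[k]|² = N·Σ|x[n]|² = 5·26.0000 = 130.0000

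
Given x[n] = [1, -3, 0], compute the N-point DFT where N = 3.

X[k] = Σ(n=0 to 2) x[n] · ω_3^(nk)
where ω_3 = e^(-2πi/3)

Computing each X[k]:
X[0] = -2
X[1] = 2.5000+2.5981i
X[2] = 2.5000-2.5981i

X = [-2, 2.5000+2.5981i, 2.5000-2.5981i]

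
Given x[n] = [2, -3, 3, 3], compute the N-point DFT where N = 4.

X[k] = Σ(n=0 to 3) x[n] · ω_4^(nk)
where ω_4 = e^(-2πi/4)

Computing each X[k]:
X[0] = 5
X[1] = -1+6i
X[2] = 5
X[3] = -1-6i

X = [5, -1+6i, 5, -1-6i]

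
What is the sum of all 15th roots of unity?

Sum of all nth roots of unity equals 0 for n > 1 (geometric series with r ≠ 1).

0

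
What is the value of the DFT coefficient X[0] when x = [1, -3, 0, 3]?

X[0] = Σ(n=0 to 3) x[n] · ω_4^0 = Σ x[n]
= (1) + (-3) + (0) + (3)

X[0] = 1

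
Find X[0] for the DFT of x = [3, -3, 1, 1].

X[0] = Σ(n=0 to 3) x[n] · ω_4^0 = Σ x[n]
= (3) + (-3) + (1) + (1)

X[0] = 2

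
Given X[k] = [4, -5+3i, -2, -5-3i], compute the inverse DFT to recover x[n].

x[n] = (1/4) Σ(k=0 to 3) X[k] · e^(2πikn/4)

Computing each x[n]:
x[0] = -2
x[1] = 0
x[2] = 3
x[3] = 3

x = [-2, 0, 3, 3]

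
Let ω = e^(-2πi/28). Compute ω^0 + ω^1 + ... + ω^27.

Sum of all nth roots of unity equals 0 for n > 1 (geometric series with r ≠ 1).

0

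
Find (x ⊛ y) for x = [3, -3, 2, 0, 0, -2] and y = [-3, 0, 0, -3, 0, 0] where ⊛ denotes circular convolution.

(x ⊛ y)[n] = Σ(m=0 to 5) x[m] · y[(n-m) mod 6]

Computing each output sample:
(x ⊛ y)[0] = -9
(x ⊛ y)[1] = 9
(x ⊛ y)[2] = 0
(x ⊛ y)[3] = -9
(x ⊛ y)[4] = 9
(x ⊛ y)[5] = 0

x ⊛ y = [-9, 9, 0, -9, 9, 0]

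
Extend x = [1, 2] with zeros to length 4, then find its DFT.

Original 2-point DFT: [3, -1]
Zero-padded 4-point DFT provides frequency interpolation.

DFT_4([x, 0, ...]) = [3, 1-2i, -1, 1+2i]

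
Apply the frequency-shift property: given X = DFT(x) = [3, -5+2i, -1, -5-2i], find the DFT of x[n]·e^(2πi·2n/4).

Modulation property: DFT(ω_4^(-2n)·x[n]) = X[(k-2) mod 4], so circularly shift X by 2 positions.

X[k-2] = [-1, -5-2i, 3, -5+2i]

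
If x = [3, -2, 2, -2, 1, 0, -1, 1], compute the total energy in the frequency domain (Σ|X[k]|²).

Parseval: Σ|x[n]|² = (1/N)Σ|X[k]|², so Σ|X[k]|² = N·Σ|x[n]|² = 8·24.0000

Σ|X[k]|² = N·Σ|x[n]|² = 8·24.0000 = 192.0000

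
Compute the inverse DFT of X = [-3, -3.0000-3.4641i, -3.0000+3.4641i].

x[n] = (1/3) Σ(k=0 to 2) X[k] · e^(2πikn/3)

Computing each x[n]:
x[0] = -3
x[1] = 2
x[2] = -2

x = [-3, 2, -2]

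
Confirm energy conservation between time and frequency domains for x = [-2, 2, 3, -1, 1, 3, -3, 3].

Time domain:
Σ|x[n]|² = |-2|² + |2|² + |3|² + |-1|² + |1|² + |3|² + |-3|² + |3|² = 46.0000

Frequency domain:
(1/8)Σ|X[k]|² = (1/8)(|6|² + |-0.8787-2.4645i|² + |-1-3i|² + |-5.1213+9.5355i|² + |-8|² + |-5.1213-9.5355i|² + |-1+3i|² + |-0.8787+2.4645i|²) = (1/8)·368.0000 = 46.0000

Both sides agree, confirming Parseval's theorem.

Σ|x[n]|² = (1/N)Σ|X[k]|² = 46.0000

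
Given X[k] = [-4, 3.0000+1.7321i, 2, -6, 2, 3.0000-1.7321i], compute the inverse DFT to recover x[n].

x[n] = (1/6) Σ(k=0 to 5) X[k] · e^(2πikn/6)

Computing each x[n]:
x[0] = 0
x[1] = 0
x[2] = -3
x[3] = 0
x[4] = -2
x[5] = 1

x = [0, 0, -3, 0, -2, 1]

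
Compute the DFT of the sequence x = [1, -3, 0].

X[k] = Σ(n=0 to 2) x[n] · ω_3^(nk)
where ω_3 = e^(-2πi/3)

Computing each X[k]:
X[0] = -2
X[1] = 2.5000+2.5981i
X[2] = 2.5000-2.5981i

X = [-2, 2.5000+2.5981i, 2.5000-2.5981i]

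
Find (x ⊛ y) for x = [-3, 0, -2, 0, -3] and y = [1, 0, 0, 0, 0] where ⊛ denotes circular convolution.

(x ⊛ y)[n] = Σ(m=0 to 4) x[m] · y[(n-m) mod 5]

Computing each output sample:
(x ⊛ y)[0] = -3
(x ⊛ y)[1] = 0
(x ⊛ y)[2] = -2
(x ⊛ y)[3] = 0
(x ⊛ y)[4] = -3

x ⊛ y = [-3, 0, -2, 0, -3]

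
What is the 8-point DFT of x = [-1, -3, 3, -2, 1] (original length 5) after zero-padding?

Original 5-point DFT: [-2, -2.4271+0.8653i, 0.9271+7.1064i, 0.9271-7.1064i, -2.4271-0.8653i]
Zero-padded 8-point DFT provides frequency interpolation.

DFT_8([x, 0, ...]) = [-2, -2.7071+0.5355i, -3+1i, -1.2929+6.5355i, 8, -1.2929-6.5355i, -3-1i, -2.7071-0.5355i]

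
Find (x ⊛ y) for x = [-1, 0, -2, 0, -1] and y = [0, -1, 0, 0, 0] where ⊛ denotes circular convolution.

(x ⊛ y)[n] = Σ(m=0 to 4) x[m] · y[(n-m) mod 5]

Computing each output sample:
(x ⊛ y)[0] = 1
(x ⊛ y)[1] = 1
(x ⊛ y)[2] = 0
(x ⊛ y)[3] = 2
(x ⊛ y)[4] = 0

x ⊛ y = [1, 1, 0, 2, 0]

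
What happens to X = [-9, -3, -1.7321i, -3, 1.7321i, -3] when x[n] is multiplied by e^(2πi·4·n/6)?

Modulation property: DFT(ω_6^(-4n)·x[n]) = X[(k-4) mod 6], so circularly shift X by 4 positions.

X[k-4] = [-1.7321i, -3, 1.7321i, -3, -9, -3]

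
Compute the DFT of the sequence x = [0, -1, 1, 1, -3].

X[k] = Σ(n=0 to 4) x[n] · ω_5^(nk)
where ω_5 = e^(-2πi/5)

Computing each X[k]:
X[0] = -2
X[1] = -2.8541-1.9021i
X[2] = 3.8541-1.1756i
X[3] = 3.8541+1.1756i
X[4] = -2.8541+1.9021i

X = [-2, -2.8541-1.9021i, 3.8541-1.1756i, 3.8541+1.1756i, -2.8541+1.9021i]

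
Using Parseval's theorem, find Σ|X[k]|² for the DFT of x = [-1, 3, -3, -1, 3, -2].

Parseval: Σ|x[n]|² = (1/N)Σ|X[k]|², so Σ|X[k]|² = N·Σ|x[n]|² = 6·33.0000

Σ|X[k]|² = N·Σ|x[n]|² = 6·33.0000 = 198.0000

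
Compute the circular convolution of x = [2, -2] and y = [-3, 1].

(x ⊛ y)[n] = Σ(m=0 to 1) x[m] · y[(n-m) mod 2]

Computing each output sample:
(x ⊛ y)[0] = -8
(x ⊛ y)[1] = 8

x ⊛ y = [-8, 8]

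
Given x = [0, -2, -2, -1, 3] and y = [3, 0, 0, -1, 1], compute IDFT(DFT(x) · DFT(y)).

(x ⊛ y)[n] = Σ(m=0 to 4) x[m] · y[(n-m) mod 5]

Computing each output sample:
(x ⊛ y)[0] = 0
(x ⊛ y)[1] = -7
(x ⊛ y)[2] = -10
(x ⊛ y)[3] = 0
(x ⊛ y)[4] = 11

x ⊛ y = [0, -7, -10, 0, 11]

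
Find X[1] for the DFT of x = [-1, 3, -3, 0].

X[1] = Σ(n=0 to 3) x[n] · ω_4^(1n) where ω_4 = e^(-2πi/4)
= (-1)·ω_4^0 + (3)·ω_4^1 + (-3)·ω_4^2 + (0)·ω_4^3

X[1] = 2-3i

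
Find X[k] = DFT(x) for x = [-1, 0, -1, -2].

X[k] = Σ(n=0 to 3) x[n] · ω_4^(nk)
where ω_4 = e^(-2πi/4)

Computing each X[k]:
X[0] = -4
X[1] = -2i
X[2] = 0
X[3] = 2i

X = [-4, -2i, 0, 2i]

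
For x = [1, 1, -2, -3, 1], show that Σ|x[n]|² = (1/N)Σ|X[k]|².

Time domain:
Σ|x[n]|² = |1|² + |1|² + |-2|² + |-3|² + |1|² = 16.0000

Frequency domain:
(1/5)Σ|X[k]|² = (1/5)(|-2|² + |5.6631-0.5878i|² + |-2.1631+0.9511i|² + |-2.1631-0.9511i|² + |5.6631+0.5878i|²) = (1/5)·80.0000 = 16.0000

Both sides agree, confirming Parseval's theorem.

Σ|x[n]|² = (1/N)Σ|X[k]|² = 16.0000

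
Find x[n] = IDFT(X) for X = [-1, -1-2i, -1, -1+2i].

x[n] = (1/4) Σ(k=0 to 3) X[k] · e^(2πikn/4)

Computing each x[n]:
x[0] = -1
x[1] = 1
x[2] = 0
x[3] = -1

x = [-1, 1, 0, -1]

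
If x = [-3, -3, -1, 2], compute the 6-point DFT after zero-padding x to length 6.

Original 4-point DFT: [-5, -2+5i, -3, -2-5i]
Zero-padded 6-point DFT provides frequency interpolation.

DFT_6([x, 0, ...]) = [-5, -6.0000+3.4641i, 1.0000+1.7321i, -3, 1.0000-1.7321i, -6.0000-3.4641i]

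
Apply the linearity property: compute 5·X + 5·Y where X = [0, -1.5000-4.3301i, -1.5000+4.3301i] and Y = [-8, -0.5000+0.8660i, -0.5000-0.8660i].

By linearity: DFT(5x + 5y) = 5·DFT(x) + 5·DFT(y)
= 5·[0, -1.5000-4.3301i, -1.5000+4.3301i] + 5·[-8, -0.5000+0.8660i, -0.5000-0.8660i]

Computing element-wise:
Z[0] = 5·(0) + 5·(-8) = -40
Z[1] = 5·(-1.5000-4.3301i) + 5·(-0.5000+0.8660i) = -10.0000-17.3205i
Z[2] = 5·(-1.5000+4.3301i) + 5·(-0.5000-0.8660i) = -10.0000+17.3205i

DFT(5x + 5y) = 5·X + 5·Y = [-40, -10.0000-17.3205i, -10.0000+17.3205i]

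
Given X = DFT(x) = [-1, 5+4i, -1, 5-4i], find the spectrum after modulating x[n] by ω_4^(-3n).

Modulation property: DFT(ω_4^(-3n)·x[n]) = X[(k-3) mod 4], so circularly shift X by 3 positions.

X[k-3] = [5+4i, -1, 5-4i, -1]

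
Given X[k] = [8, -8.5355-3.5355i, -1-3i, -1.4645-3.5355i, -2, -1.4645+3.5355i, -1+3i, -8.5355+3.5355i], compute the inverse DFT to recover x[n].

x[n] = (1/8) Σ(k=0 to 7) X[k] · e^(2πikn/8)

Computing each x[n]:
x[0] = -2
x[1] = 2
x[2] = 1
x[3] = 3
x[4] = 3
x[5] = 2
x[6] = 1
x[7] = -2

x = [-2, 2, 1, 3, 3, 2, 1, -2]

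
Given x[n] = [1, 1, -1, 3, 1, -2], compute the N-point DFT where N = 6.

X[k] = Σ(n=0 to 5) x[n] · ω_6^(nk)
where ω_6 = e^(-2πi/6)

Computing each X[k]:
X[0] = 3
X[1] = -2.5000-0.8660i
X[2] = 4.5000-4.3301i
X[3] = -1
X[4] = 4.5000+4.3301i
X[5] = -2.5000+0.8660i

X = [3, -2.5000-0.8660i, 4.5000-4.3301i, -1, 4.5000+4.3301i, -2.5000+0.8660i]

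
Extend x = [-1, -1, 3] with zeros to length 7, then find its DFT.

Original 3-point DFT: [1, -2.0000+3.4641i, -2.0000-3.4641i]
Zero-padded 7-point DFT provides frequency interpolation.

DFT_7([x, 0, ...]) = [1, -2.2911-2.1430i, -3.4804+2.2766i, 1.7714+2.7794i, 1.7714-2.7794i, -3.4804-2.2766i, -2.2911+2.1430i]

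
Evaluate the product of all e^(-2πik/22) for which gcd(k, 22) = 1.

The primitive 22nd roots of unity are ω_22^k for k coprime to 22: k ∈ {1, 3, 5, 7, 9, 13, 15, 17, 19, 21}
Their product equals the constant term of the cyclotomic polynomial Φ_22(x) up to sign.
For n ≥ 3, the product of all primitive nth roots of unity is 1. (For n=1 it is 1; for n=2 it is -1.)

1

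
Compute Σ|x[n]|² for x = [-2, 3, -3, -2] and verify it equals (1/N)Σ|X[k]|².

Time domain:
Σ|x[n]|² = |-2|² + |3|² + |-3|² + |-2|² = 26.0000

Frequency domain:
(1/4)Σ|X[k]|² = (1/4)(|-4|² + |1-5i|² + |-6|² + |1+5i|²) = (1/4)·104.0000 = 26.0000

Both sides agree, confirming Parseval's theorem.

Σ|x[n]|² = (1/N)Σ|X[k]|² = 26.0000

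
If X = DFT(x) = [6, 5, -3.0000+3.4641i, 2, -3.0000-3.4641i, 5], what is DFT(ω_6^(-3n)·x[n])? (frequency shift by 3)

Modulation property: DFT(ω_6^(-3n)·x[n]) = X[(k-3) mod 6], so circularly shift X by 3 positions.

X[k-3] = [2, -3.0000-3.4641i, 5, 6, 5, -3.0000+3.4641i]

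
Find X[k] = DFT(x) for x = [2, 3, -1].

X[k] = Σ(n=0 to 2) x[n] · ω_3^(nk)
where ω_3 = e^(-2πi/3)

Computing each X[k]:
X[0] = 4
X[1] = 1.0000-3.4641i
X[2] = 1.0000+3.4641i

X = [4, 1.0000-3.4641i, 1.0000+3.4641i]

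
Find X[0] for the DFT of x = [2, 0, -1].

X[0] = Σ(n=0 to 2) x[n] · ω_3^0 = Σ x[n]
= (2) + (0) + (-1)

X[0] = 1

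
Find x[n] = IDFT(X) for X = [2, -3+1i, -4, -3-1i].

x[n] = (1/4) Σ(k=0 to 3) X[k] · e^(2πikn/4)

Computing each x[n]:
x[0] = -2
x[1] = 1
x[2] = 1
x[3] = 2

x = [-2, 1, 1, 2]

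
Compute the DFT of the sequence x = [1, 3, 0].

X[k] = Σ(n=0 to 2) x[n] · ω_3^(nk)
where ω_3 = e^(-2πi/3)

Computing each X[k]:
X[0] = 4
X[1] = -0.5000-2.5981i
X[2] = -0.5000+2.5981i

X = [4, -0.5000-2.5981i, -0.5000+2.5981i]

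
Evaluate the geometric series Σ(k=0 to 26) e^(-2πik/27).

Sum of all nth roots of unity equals 0 for n > 1 (geometric series with r ≠ 1).

0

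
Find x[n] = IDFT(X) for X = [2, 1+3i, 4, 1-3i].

x[n] = (1/4) Σ(k=0 to 3) X[k] · e^(2πikn/4)

Computing each x[n]:
x[0] = 2
x[1] = -2
x[2] = 1
x[3] = 1

x = [2, -2, 1, 1]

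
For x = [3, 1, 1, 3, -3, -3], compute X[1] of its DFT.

X[1] = Σ(n=0 to 5) x[n] · ω_6^(1n) where ω_6 = e^(-2πi/6)
= (3)·ω_6^0 + (1)·ω_6^1 + (1)·ω_6^2 + (3)·ω_6^3 + (-3)·ω_6^4 + (-3)·ω_6^5

X[1] = -6.9282i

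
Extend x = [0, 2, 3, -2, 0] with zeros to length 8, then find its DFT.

Original 5-point DFT: [3, -0.1910-4.8410i, -1.3090+3.5797i, -1.3090-3.5797i, -0.1910+4.8410i]
Zero-padded 8-point DFT provides frequency interpolation.

DFT_8([x, 0, ...]) = [3, 2.8284-3.0000i, -3-4i, -2.8284+3.0000i, 3, -2.8284-3.0000i, -3+4i, 2.8284+3.0000i]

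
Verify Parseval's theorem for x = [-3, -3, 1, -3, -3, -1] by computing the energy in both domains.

Time domain:
Σ|x[n]|² = |-3|² + |-3|² + |1|² + |-3|² + |-3|² + |-1|² = 38.0000

Frequency domain:
(1/6)Σ|X[k]|² = (1/6)(|-12|² + |-1.0000-1.7321i|² + |-3.0000+5.1962i|² + |2|² + |-3.0000-5.1962i|² + |-1.0000+1.7321i|²) = (1/6)·228.0000 = 38.0000

Both sides agree, confirming Parseval's theorem.

Σ|x[n]|² = (1/N)Σ|X[k]|² = 38.0000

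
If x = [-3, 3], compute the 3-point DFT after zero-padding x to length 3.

Original 2-point DFT: [0, -6]
Zero-padded 3-point DFT provides frequency interpolation.

DFT_3([x, 0, ...]) = [0, -4.5000-2.5981i, -4.5000+2.5981i]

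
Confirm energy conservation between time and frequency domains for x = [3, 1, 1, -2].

Time domain:
Σ|x[n]|² = |3|² + |1|² + |1|² + |-2|² = 15.0000

Frequency domain:
(1/4)Σ|X[k]|² = (1/4)(|3|² + |2-3i|² + |5|² + |2+3i|²) = (1/4)·60.0000 = 15.0000

Both sides agree, confirming Parseval's theorem.

Σ|x[n]|² = (1/N)Σ|X[k]|² = 15.0000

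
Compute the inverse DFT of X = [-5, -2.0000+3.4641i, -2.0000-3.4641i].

x[n] = (1/3) Σ(k=0 to 2) X[k] · e^(2πikn/3)

Computing each x[n]:
x[0] = -3
x[1] = -3
x[2] = 1

x = [-3, -3, 1]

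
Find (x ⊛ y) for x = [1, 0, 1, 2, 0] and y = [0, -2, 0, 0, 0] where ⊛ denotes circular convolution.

(x ⊛ y)[n] = Σ(m=0 to 4) x[m] · y[(n-m) mod 5]

Computing each output sample:
(x ⊛ y)[0] = 0
(x ⊛ y)[1] = -2
(x ⊛ y)[2] = 0
(x ⊛ y)[3] = -2
(x ⊛ y)[4] = -4

x ⊛ y = [0, -2, 0, -2, -4]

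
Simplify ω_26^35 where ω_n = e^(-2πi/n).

Since ω_26^26 = 1, powers reduce modulo 26.
35 mod 26 = 9
So ω_26^35 = ω_26^9 = e^(-2πi·9/26)

ω_26^35 = ω_26^9 = -0.5681-0.8230i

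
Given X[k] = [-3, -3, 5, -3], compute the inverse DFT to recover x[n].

x[n] = (1/4) Σ(k=0 to 3) X[k] · e^(2πikn/4)

Computing each x[n]:
x[0] = -1
x[1] = -2
x[2] = 2
x[3] = -2

x = [-1, -2, 2, -2]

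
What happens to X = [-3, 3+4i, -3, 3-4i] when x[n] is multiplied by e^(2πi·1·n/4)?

Modulation property: DFT(ω_4^(-1n)·x[n]) = X[(k-1) mod 4], so circularly shift X by 1 positions.

X[k-1] = [3-4i, -3, 3+4i, -3]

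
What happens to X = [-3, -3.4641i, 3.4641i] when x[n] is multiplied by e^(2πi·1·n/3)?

Modulation property: DFT(ω_3^(-1n)·x[n]) = X[(k-1) mod 3], so circularly shift X by 1 positions.

X[k-1] = [3.4641i, -3, -3.4641i]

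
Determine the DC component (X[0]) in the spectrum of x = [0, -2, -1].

X[0] = Σ(n=0 to 2) x[n] · ω_3^0 = Σ x[n]
= (0) + (-2) + (-1)

X[0] = -3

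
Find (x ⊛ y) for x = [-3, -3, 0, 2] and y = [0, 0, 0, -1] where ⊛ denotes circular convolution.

(x ⊛ y)[n] = Σ(m=0 to 3) x[m] · y[(n-m) mod 4]

Computing each output sample:
(x ⊛ y)[0] = 3
(x ⊛ y)[1] = 0
(x ⊛ y)[2] = -2
(x ⊛ y)[3] = 3

x ⊛ y = [3, 0, -2, 3]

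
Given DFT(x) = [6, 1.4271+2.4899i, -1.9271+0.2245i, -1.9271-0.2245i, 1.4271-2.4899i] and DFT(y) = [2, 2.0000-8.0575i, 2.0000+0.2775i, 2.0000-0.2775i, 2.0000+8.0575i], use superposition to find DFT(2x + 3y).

By linearity: DFT(2x + 3y) = 2·DFT(x) + 3·DFT(y)
= 2·[6, 1.4271+2.4899i, -1.9271+0.2245i, -1.9271-0.2245i, 1.4271-2.4899i] + 3·[2, 2.0000-8.0575i, 2.0000+0.2775i, 2.0000-0.2775i, 2.0000+8.0575i]

Computing element-wise:
Z[0] = 2·(6) + 3·(2) = 18
Z[1] = 2·(1.4271+2.4899i) + 3·(2.0000-8.0575i) = 8.8542-19.1927i
Z[2] = 2·(-1.9271+0.2245i) + 3·(2.0000+0.2775i) = 2.1458+1.2815i
Z[3] = 2·(-1.9271-0.2245i) + 3·(2.0000-0.2775i) = 2.1458-1.2815i
Z[4] = 2·(1.4271-2.4899i) + 3·(2.0000+8.0575i) = 8.8542+19.1927i

DFT(2x + 3y) = 2·X + 3·Y = [18, 8.8542-19.1927i, 2.1458+1.2815i, 2.1458-1.2815i, 8.8542+19.1927i]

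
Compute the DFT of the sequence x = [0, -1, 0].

X[k] = Σ(n=0 to 2) x[n] · ω_3^(nk)
where ω_3 = e^(-2πi/3)

Computing each X[k]:
X[0] = -1
X[1] = 0.5000+0.8660i
X[2] = 0.5000-0.8660i

X = [-1, 0.5000+0.8660i, 0.5000-0.8660i]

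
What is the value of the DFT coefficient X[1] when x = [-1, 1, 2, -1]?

X[1] = Σ(n=0 to 3) x[n] · ω_4^(1n) where ω_4 = e^(-2πi/4)
= (-1)·ω_4^0 + (1)·ω_4^1 + (2)·ω_4^2 + (-1)·ω_4^3

X[1] = -3-2i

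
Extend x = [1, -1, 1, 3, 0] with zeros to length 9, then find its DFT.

Original 5-point DFT: [4, -2.5451+2.1266i, 3.0451-1.3143i, 3.0451+1.3143i, -2.5451-2.1266i]
Zero-padded 9-point DFT provides frequency interpolation.

DFT_9([x, 0, ...]) = [4, -1.0924-2.9401i, -1.6133+3.2409i, 4.0000+1.7321i, 1.2057-1.6133i, 1.2057+1.6133i, 4.0000-1.7321i, -1.6133-3.2409i, -1.0924+2.9401i]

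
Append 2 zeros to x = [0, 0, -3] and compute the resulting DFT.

Original 3-point DFT: [-3, 1.5000-2.5981i, 1.5000+2.5981i]
Zero-padded 5-point DFT provides frequency interpolation.

DFT_5([x, 0, ...]) = [-3, 2.4271+1.7634i, -0.9271-2.8532i, -0.9271+2.8532i, 2.4271-1.7634i]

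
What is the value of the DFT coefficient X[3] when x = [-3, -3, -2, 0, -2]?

X[3] = Σ(n=0 to 4) x[n] · ω_5^(3n) where ω_5 = e^(-2πi/5)
= (-3)·ω_5^0 + (-3)·ω_5^3 + (-2)·ω_5^6 + (0)·ω_5^9 + (-2)·ω_5^12

X[3] = 0.4271+1.3143i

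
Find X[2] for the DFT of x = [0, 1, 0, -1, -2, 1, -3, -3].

X[2] = Σ(n=0 to 7) x[n] · ω_8^(2n) where ω_8 = e^(-2πi/8)
= (0)·ω_8^0 + (1)·ω_8^2 + (0)·ω_8^4 + (-1)·ω_8^6 + (-2)·ω_8^8 + (1)·ω_8^10 + (-3)·ω_8^12 + (-3)·ω_8^14

X[2] = 1-6i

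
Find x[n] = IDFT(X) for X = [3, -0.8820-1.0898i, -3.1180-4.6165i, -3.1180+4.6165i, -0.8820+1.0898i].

x[n] = (1/5) Σ(k=0 to 4) X[k] · e^(2πikn/5)

Computing each x[n]:
x[0] = -1
x[1] = 3
x[2] = -1
x[3] = 2
x[4] = 0

x = [-1, 3, -1, 2, 0]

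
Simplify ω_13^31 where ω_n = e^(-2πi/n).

Since ω_13^13 = 1, powers reduce modulo 13.
31 mod 13 = 5
So ω_13^31 = ω_13^5 = e^(-2πi·5/13)

ω_13^31 = ω_13^5 = -0.7485-0.6631i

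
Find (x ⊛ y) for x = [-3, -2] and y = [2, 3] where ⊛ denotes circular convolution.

(x ⊛ y)[n] = Σ(m=0 to 1) x[m] · y[(n-m) mod 2]

Computing each output sample:
(x ⊛ y)[0] = -12
(x ⊛ y)[1] = -13

x ⊛ y = [-12, -13]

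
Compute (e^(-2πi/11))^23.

Since ω_11^11 = 1, powers reduce modulo 11.
23 mod 11 = 1
So ω_11^23 = ω_11^1 = e^(-2πi·1/11)

ω_11^23 = ω_11^1 = 0.8413-0.5406i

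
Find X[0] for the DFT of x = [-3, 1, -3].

X[0] = Σ(n=0 to 2) x[n] · ω_3^0 = Σ x[n]
= (-3) + (1) + (-3)

X[0] = -5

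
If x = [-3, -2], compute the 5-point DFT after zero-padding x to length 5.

Original 2-point DFT: [-5, -1]
Zero-padded 5-point DFT provides frequency interpolation.

DFT_5([x, 0, ...]) = [-5, -3.6180+1.9021i, -1.3820+1.1756i, -1.3820-1.1756i, -3.6180-1.9021i]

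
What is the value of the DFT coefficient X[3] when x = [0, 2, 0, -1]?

X[3] = Σ(n=0 to 3) x[n] · ω_4^(3n) where ω_4 = e^(-2πi/4)
= (0)·ω_4^0 + (2)·ω_4^3 + (0)·ω_4^6 + (-1)·ω_4^9

X[3] = 3i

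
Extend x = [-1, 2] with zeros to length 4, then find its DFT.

Original 2-point DFT: [1, -3]
Zero-padded 4-point DFT provides frequency interpolation.

DFT_4([x, 0, ...]) = [1, -1-2i, -3, -1+2i]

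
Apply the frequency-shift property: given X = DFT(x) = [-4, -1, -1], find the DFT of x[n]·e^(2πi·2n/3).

Modulation property: DFT(ω_3^(-2n)·x[n]) = X[(k-2) mod 3], so circularly shift X by 2 positions.

X[k-2] = [-1, -1, -4]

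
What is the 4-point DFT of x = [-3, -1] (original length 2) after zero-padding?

Original 2-point DFT: [-4, -2]
Zero-padded 4-point DFT provides frequency interpolation.

DFT_4([x, 0, ...]) = [-4, -3+1i, -2, -3-1i]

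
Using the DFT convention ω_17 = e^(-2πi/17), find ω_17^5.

ω_17^5 = e^(-2πi·5/17)
= cos(-2π·5/17) + i·sin(-2π·5/17)
= cos(-10π/17) + i·sin(-10π/17)

ω_17^5 = cos(-10π/17) + i·sin(-10π/17) = -0.2737-0.9618i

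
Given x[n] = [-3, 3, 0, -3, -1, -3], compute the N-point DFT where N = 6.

X[k] = Σ(n=0 to 5) x[n] · ω_6^(nk)
where ω_6 = e^(-2πi/6)

Computing each X[k]:
X[0] = -7
X[1] = 0.5000-6.0622i
X[2] = -5.5000-4.3301i
X[3] = -1
X[4] = -5.5000+4.3301i
X[5] = 0.5000+6.0622i

X = [-7, 0.5000-6.0622i, -5.5000-4.3301i, -1, -5.5000+4.3301i, 0.5000+6.0622i]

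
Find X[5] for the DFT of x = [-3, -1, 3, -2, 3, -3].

X[5] = Σ(n=0 to 5) x[n] · ω_6^(5n) where ω_6 = e^(-2πi/6)
= (-3)·ω_6^0 + (-1)·ω_6^5 + (3)·ω_6^10 + (-2)·ω_6^15 + (3)·ω_6^20 + (-3)·ω_6^25

X[5] = -6.0000+1.7321i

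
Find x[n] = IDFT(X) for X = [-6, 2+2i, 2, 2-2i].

x[n] = (1/4) Σ(k=0 to 3) X[k] · e^(2πikn/4)

Computing each x[n]:
x[0] = 0
x[1] = -3
x[2] = -2
x[3] = -1

x = [0, -3, -2, -1]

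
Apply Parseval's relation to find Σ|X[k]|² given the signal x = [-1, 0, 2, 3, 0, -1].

Parseval: Σ|x[n]|² = (1/N)Σ|X[k]|², so Σ|X[k]|² = N·Σ|x[n]|² = 6·15.0000

Σ|X[k]|² = N·Σ|x[n]|² = 6·15.0000 = 90.0000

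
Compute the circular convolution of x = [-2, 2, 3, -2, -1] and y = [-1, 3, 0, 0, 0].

(x ⊛ y)[n] = Σ(m=0 to 4) x[m] · y[(n-m) mod 5]

Computing each output sample:
(x ⊛ y)[0] = -1
(x ⊛ y)[1] = -8
(x ⊛ y)[2] = 3
(x ⊛ y)[3] = 11
(x ⊛ y)[4] = -5

x ⊛ y = [-1, -8, 3, 11, -5]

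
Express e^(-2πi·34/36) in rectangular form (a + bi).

ω_36^34 = e^(-2πi·34/36)
= cos(-2π·34/36) + i·sin(-2π·34/36)
= cos(-68π/36) + i·sin(-68π/36)

ω_36^34 = cos(-68π/36) + i·sin(-68π/36) = 0.9397+0.3420i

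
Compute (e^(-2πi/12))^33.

Since ω_12^12 = 1, powers reduce modulo 12.
33 mod 12 = 9
So ω_12^33 = ω_12^9 = e^(-2πi·9/12)

ω_12^33 = ω_12^9 = 1i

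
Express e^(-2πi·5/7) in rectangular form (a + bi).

ω_7^5 = e^(-2πi·5/7)
= cos(-2π·5/7) + i·sin(-2π·5/7)
= cos(-10π/7) + i·sin(-10π/7)

ω_7^5 = cos(-10π/7) + i·sin(-10π/7) = -0.2225+0.9749i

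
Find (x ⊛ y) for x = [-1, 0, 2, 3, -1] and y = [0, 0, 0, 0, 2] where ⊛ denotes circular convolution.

(x ⊛ y)[n] = Σ(m=0 to 4) x[m] · y[(n-m) mod 5]

Computing each output sample:
(x ⊛ y)[0] = 0
(x ⊛ y)[1] = 4
(x ⊛ y)[2] = 6
(x ⊛ y)[3] = -2
(x ⊛ y)[4] = -2

x ⊛ y = [0, 4, 6, -2, -2]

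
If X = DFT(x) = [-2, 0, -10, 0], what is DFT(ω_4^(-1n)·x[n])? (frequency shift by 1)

Modulation property: DFT(ω_4^(-1n)·x[n]) = X[(k-1) mod 4], so circularly shift X by 1 positions.

X[k-1] = [0, -2, 0, -10]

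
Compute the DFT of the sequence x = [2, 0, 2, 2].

X[k] = Σ(n=0 to 3) x[n] · ω_4^(nk)
where ω_4 = e^(-2πi/4)

Computing each X[k]:
X[0] = 6
X[1] = 2i
X[2] = 2
X[3] = -2i

X = [6, 2i, 2, -2i]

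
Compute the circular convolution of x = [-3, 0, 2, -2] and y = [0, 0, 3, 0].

(x ⊛ y)[n] = Σ(m=0 to 3) x[m] · y[(n-m) mod 4]

Computing each output sample:
(x ⊛ y)[0] = 6
(x ⊛ y)[1] = -6
(x ⊛ y)[2] = -9
(x ⊛ y)[3] = 0

x ⊛ y = [6, -6, -9, 0]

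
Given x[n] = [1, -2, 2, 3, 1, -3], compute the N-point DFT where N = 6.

X[k] = Σ(n=0 to 5) x[n] · ω_6^(nk)
where ω_6 = e^(-2πi/6)

Computing each X[k]:
X[0] = 2
X[1] = -6.0000-1.7321i
X[2] = 5
X[3] = 6
X[4] = 5
X[5] = -6.0000+1.7321i

X = [2, -6.0000-1.7321i, 5, 6, 5, -6.0000+1.7321i]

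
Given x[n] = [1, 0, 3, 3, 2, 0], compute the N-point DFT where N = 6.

X[k] = Σ(n=0 to 5) x[n] · ω_6^(nk)
where ω_6 = e^(-2πi/6)

Computing each X[k]:
X[0] = 9
X[1] = -4.5000-0.8660i
X[2] = 1.5000+0.8660i
X[3] = 3
X[4] = 1.5000-0.8660i
X[5] = -4.5000+0.8660i

X = [9, -4.5000-0.8660i, 1.5000+0.8660i, 3, 1.5000-0.8660i, -4.5000+0.8660i]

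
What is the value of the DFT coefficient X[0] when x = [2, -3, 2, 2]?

X[0] = Σ(n=0 to 3) x[n] · ω_4^0 = Σ x[n]
= (2) + (-3) + (2) + (2)

X[0] = 3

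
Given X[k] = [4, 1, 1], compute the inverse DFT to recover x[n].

x[n] = (1/3) Σ(k=0 to 2) X[k] · e^(2πikn/3)

Computing each x[n]:
x[0] = 2
x[1] = 1
x[2] = 1

x = [2, 1, 1]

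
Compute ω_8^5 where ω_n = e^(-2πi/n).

ω_8^5 = e^(-2πi·5/8)
= cos(-2π·5/8) + i·sin(-2π·5/8)
= cos(-10π/8) + i·sin(-10π/8)

ω_8^5 = cos(-10π/8) + i·sin(-10π/8) = -0.7071+0.7071i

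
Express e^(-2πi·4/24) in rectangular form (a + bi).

ω_24^4 = e^(-2πi·4/24)
= cos(-2π·4/24) + i·sin(-2π·4/24)
= cos(-8π/24) + i·sin(-8π/24)

ω_24^4 = cos(-8π/24) + i·sin(-8π/24) = 0.5000-0.8660i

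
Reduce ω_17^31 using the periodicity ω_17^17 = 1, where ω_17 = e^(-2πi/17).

Since ω_17^17 = 1, powers reduce modulo 17.
31 mod 17 = 14
So ω_17^31 = ω_17^14 = e^(-2πi·14/17)

ω_17^31 = ω_17^14 = 0.4457+0.8952i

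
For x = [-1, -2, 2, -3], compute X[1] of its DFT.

X[1] = Σ(n=0 to 3) x[n] · ω_4^(1n) where ω_4 = e^(-2πi/4)
= (-1)·ω_4^0 + (-2)·ω_4^1 + (2)·ω_4^2 + (-3)·ω_4^3

X[1] = -3-1i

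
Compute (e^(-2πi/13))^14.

Since ω_13^13 = 1, powers reduce modulo 13.
14 mod 13 = 1
So ω_13^14 = ω_13^1 = e^(-2πi·1/13)

ω_13^14 = ω_13^1 = 0.8855-0.4647i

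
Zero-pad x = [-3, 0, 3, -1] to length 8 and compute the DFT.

Original 4-point DFT: [-1, -6-1i, 1, -6+1i]
Zero-padded 8-point DFT provides frequency interpolation.

DFT_8([x, 0, ...]) = [-1, -2.2929-2.2929i, -6-1i, -3.7071+3.7071i, 1, -3.7071-3.7071i, -6+1i, -2.2929+2.2929i]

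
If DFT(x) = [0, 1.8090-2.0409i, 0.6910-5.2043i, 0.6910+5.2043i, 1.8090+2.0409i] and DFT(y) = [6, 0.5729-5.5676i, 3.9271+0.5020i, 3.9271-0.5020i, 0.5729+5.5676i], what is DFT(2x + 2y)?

By linearity: DFT(2x + 2y) = 2·DFT(x) + 2·DFT(y)
= 2·[0, 1.8090-2.0409i, 0.6910-5.2043i, 0.6910+5.2043i, 1.8090+2.0409i] + 2·[6, 0.5729-5.5676i, 3.9271+0.5020i, 3.9271-0.5020i, 0.5729+5.5676i]

Computing element-wise:
Z[0] = 2·(0) + 2·(6) = 12
Z[1] = 2·(1.8090-2.0409i) + 2·(0.5729-5.5676i) = 4.7638-15.2170i
Z[2] = 2·(0.6910-5.2043i) + 2·(3.9271+0.5020i) = 9.2362-9.4046i
Z[3] = 2·(0.6910+5.2043i) + 2·(3.9271-0.5020i) = 9.2362+9.4046i
Z[4] = 2·(1.8090+2.0409i) + 2·(0.5729+5.5676i) = 4.7638+15.2170i

DFT(2x + 2y) = 2·X + 2·Y = [12, 4.7638-15.2170i, 9.2362-9.4046i, 9.2362+9.4046i, 4.7638+15.2170i]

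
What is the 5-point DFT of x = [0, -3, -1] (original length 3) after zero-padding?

Original 3-point DFT: [-4, 2.0000+1.7321i, 2.0000-1.7321i]
Zero-padded 5-point DFT provides frequency interpolation.

DFT_5([x, 0, ...]) = [-4, -0.1180+3.4410i, 2.1180+0.8123i, 2.1180-0.8123i, -0.1180-3.4410i]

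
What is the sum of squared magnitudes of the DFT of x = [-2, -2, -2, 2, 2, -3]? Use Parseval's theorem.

Parseval: Σ|x[n]|² = (1/N)Σ|X[k]|², so Σ|X[k]|² = N·Σ|x[n]|² = 6·29.0000

Σ|X[k]|² = N·Σ|x[n]|² = 6·29.0000 = 174.0000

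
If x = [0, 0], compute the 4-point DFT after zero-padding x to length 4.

Original 2-point DFT: [0, 0]
Zero-padded 4-point DFT provides frequency interpolation.

DFT_4([x, 0, ...]) = [0, 0, 0, 0]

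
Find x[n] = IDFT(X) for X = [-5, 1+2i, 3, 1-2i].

x[n] = (1/4) Σ(k=0 to 3) X[k] · e^(2πikn/4)

Computing each x[n]:
x[0] = 0
x[1] = -3
x[2] = -1
x[3] = -1

x = [0, -3, -1, -1]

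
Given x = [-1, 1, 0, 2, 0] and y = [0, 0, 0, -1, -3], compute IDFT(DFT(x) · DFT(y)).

(x ⊛ y)[n] = Σ(m=0 to 4) x[m] · y[(n-m) mod 5]

Computing each output sample:
(x ⊛ y)[0] = -3
(x ⊛ y)[1] = -2
(x ⊛ y)[2] = -6
(x ⊛ y)[3] = 1
(x ⊛ y)[4] = 2

x ⊛ y = [-3, -2, -6, 1, 2]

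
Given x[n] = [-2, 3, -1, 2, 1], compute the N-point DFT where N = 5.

X[k] = Σ(n=0 to 4) x[n] · ω_5^(nk)
where ω_5 = e^(-2πi/5)

Computing each X[k]:
X[0] = 3
X[1] = -1.5729-0.1388i
X[2] = -4.9271-4.0287i
X[3] = -4.9271+4.0287i
X[4] = -1.5729+0.1388i

X = [3, -1.5729-0.1388i, -4.9271-4.0287i, -4.9271+4.0287i, -1.5729+0.1388i]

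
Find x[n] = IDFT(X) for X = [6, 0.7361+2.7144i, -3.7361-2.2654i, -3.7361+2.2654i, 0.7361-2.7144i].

x[n] = (1/5) Σ(k=0 to 4) X[k] · e^(2πikn/5)

Computing each x[n]:
x[0] = 0
x[1] = 2
x[2] = -1
x[3] = 2
x[4] = 3

x = [0, 2, -1, 2, 3]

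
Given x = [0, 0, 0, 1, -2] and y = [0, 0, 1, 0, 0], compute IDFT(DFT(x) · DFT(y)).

(x ⊛ y)[n] = Σ(m=0 to 4) x[m] · y[(n-m) mod 5]

Computing each output sample:
(x ⊛ y)[0] = 1
(x ⊛ y)[1] = -2
(x ⊛ y)[2] = 0
(x ⊛ y)[3] = 0
(x ⊛ y)[4] = 0

x ⊛ y = [1, -2, 0, 0, 0]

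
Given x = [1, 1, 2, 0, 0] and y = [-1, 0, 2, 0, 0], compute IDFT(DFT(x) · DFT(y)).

(x ⊛ y)[n] = Σ(m=0 to 4) x[m] · y[(n-m) mod 5]

Computing each output sample:
(x ⊛ y)[0] = -1
(x ⊛ y)[1] = -1
(x ⊛ y)[2] = 0
(x ⊛ y)[3] = 2
(x ⊛ y)[4] = 4

x ⊛ y = [-1, -1, 0, 2, 4]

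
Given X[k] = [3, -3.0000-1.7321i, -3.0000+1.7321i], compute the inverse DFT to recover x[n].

x[n] = (1/3) Σ(k=0 to 2) X[k] · e^(2πikn/3)

Computing each x[n]:
x[0] = -1
x[1] = 3
x[2] = 1

x = [-1, 3, 1]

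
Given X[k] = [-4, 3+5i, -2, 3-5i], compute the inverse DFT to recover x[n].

x[n] = (1/4) Σ(k=0 to 3) X[k] · e^(2πikn/4)

Computing each x[n]:
x[0] = 0
x[1] = -3
x[2] = -3
x[3] = 2

x = [0, -3, -3, 2]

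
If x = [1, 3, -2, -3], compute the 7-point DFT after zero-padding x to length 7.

Original 4-point DFT: [-1, 3-6i, -1, 3+6i]
Zero-padded 7-point DFT provides frequency interpolation.

DFT_7([x, 0, ...]) = [-1, 6.0184+0.9060i, 0.2639-6.1380i, -2.2823+0.0595i, -2.2823-0.0595i, 0.2639+6.1380i, 6.0184-0.9060i]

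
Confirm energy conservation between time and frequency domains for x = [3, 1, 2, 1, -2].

Time domain:
Σ|x[n]|² = |3|² + |1|² + |2|² + |1|² + |-2|² = 19.0000

Frequency domain:
(1/5)Σ|X[k]|² = (1/5)(|5|² + |0.2639-3.4410i|² + |4.7361-0.8123i|² + |4.7361+0.8123i|² + |0.2639+3.4410i|²) = (1/5)·95.0000 = 19.0000

Both sides agree, confirming Parseval's theorem.

Σ|x[n]|² = (1/N)Σ|X[k]|² = 19.0000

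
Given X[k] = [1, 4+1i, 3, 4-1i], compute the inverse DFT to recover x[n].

x[n] = (1/4) Σ(k=0 to 3) X[k] · e^(2πikn/4)

Computing each x[n]:
x[0] = 3
x[1] = -1
x[2] = -1
x[3] = 0

x = [3, -1, -1, 0]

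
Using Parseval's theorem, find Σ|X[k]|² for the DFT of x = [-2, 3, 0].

Parseval: Σ|x[n]|² = (1/N)Σ|X[k]|², so Σ|X[k]|² = N·Σ|x[n]|² = 3·13.0000

Σ|X[k]|² = N·Σ|x[n]|² = 3·13.0000 = 39.0000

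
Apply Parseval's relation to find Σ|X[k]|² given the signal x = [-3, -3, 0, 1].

Parseval: Σ|x[n]|² = (1/N)Σ|X[k]|², so Σ|X[k]|² = N·Σ|x[n]|² = 4·19.0000

Σ|X[k]|² = N·Σ|x[n]|² = 4·19.0000 = 76.0000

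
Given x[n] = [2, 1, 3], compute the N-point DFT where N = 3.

X[k] = Σ(n=0 to 2) x[n] · ω_3^(nk)
where ω_3 = e^(-2πi/3)

Computing each X[k]:
X[0] = 6
X[1] = 1.7321i
X[2] = -1.7321i

X = [6, 1.7321i, -1.7321i]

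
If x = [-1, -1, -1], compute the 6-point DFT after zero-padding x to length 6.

Original 3-point DFT: [-3, 0, 0]
Zero-padded 6-point DFT provides frequency interpolation.

DFT_6([x, 0, ...]) = [-3, -1.0000+1.7321i, 0, -1, 0, -1.0000-1.7321i]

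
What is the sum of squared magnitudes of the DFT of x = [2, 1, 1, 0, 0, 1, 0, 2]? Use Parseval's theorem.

Parseval: Σ|x[n]|² = (1/N)Σ|X[k]|², so Σ|X[k]|² = N·Σ|x[n]|² = 8·11.0000

Σ|X[k]|² = N·Σ|x[n]|² = 8·11.0000 = 88.0000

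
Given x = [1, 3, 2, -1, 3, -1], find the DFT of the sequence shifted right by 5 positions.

Time shift by 5: X_shifted[k] = ω_6^(5k) · X[k]
Shifted x = [3, 2, -1, 3, -1, 1]

DFT(x[n-5]) = [7, 2.5000-0.8660i, 5.5000-0.8660i, -5, 5.5000+0.8660i, 2.5000+0.8660i]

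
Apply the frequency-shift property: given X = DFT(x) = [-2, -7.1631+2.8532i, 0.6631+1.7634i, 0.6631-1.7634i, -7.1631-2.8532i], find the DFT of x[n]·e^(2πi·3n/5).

Modulation property: DFT(ω_5^(-3n)·x[n]) = X[(k-3) mod 5], so circularly shift X by 3 positions.

X[k-3] = [0.6631+1.7634i, 0.6631-1.7634i, -7.1631-2.8532i, -2, -7.1631+2.8532i]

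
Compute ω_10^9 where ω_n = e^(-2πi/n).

ω_10^9 = e^(-2πi·9/10)
= cos(-2π·9/10) + i·sin(-2π·9/10)
= cos(-18π/10) + i·sin(-18π/10)

ω_10^9 = cos(-18π/10) + i·sin(-18π/10) = 0.8090+0.5878i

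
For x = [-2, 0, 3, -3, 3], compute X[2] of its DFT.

X[2] = Σ(n=0 to 4) x[n] · ω_5^(2n) where ω_5 = e^(-2πi/5)
= (-2)·ω_5^0 + (0)·ω_5^2 + (3)·ω_5^4 + (-3)·ω_5^6 + (3)·ω_5^8

X[2] = -4.4271+7.4697i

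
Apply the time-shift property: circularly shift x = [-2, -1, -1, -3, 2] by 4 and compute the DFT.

Time shift by 4: X_shifted[k] = ω_5^(4k) · X[k]
Shifted x = [-1, -1, -3, 2, -2]

DFT(x[n-4]) = [-5, -1.1180+1.9879i, 1.1180-5.3431i, 1.1180+5.3431i, -1.1180-1.9879i]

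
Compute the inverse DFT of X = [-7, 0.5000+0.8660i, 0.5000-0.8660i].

x[n] = (1/3) Σ(k=0 to 2) X[k] · e^(2πikn/3)

Computing each x[n]:
x[0] = -2
x[1] = -3
x[2] = -2

x = [-2, -3, -2]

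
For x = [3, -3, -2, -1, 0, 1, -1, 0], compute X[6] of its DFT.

X[6] = Σ(n=0 to 7) x[n] · ω_8^(6n) where ω_8 = e^(-2πi/8)
= (3)·ω_8^0 + (-3)·ω_8^6 + (-2)·ω_8^12 + (-1)·ω_8^18 + (0)·ω_8^24 + (1)·ω_8^30 + (-1)·ω_8^36 + (0)·ω_8^42

X[6] = 6-1i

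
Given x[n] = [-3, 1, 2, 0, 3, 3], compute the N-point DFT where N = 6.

X[k] = Σ(n=0 to 5) x[n] · ω_6^(nk)
where ω_6 = e^(-2πi/6)

Computing each X[k]:
X[0] = 6
X[1] = -3.5000+2.5981i
X[2] = -7.5000+0.8660i
X[3] = -2
X[4] = -7.5000-0.8660i
X[5] = -3.5000-2.5981i

X = [6, -3.5000+2.5981i, -7.5000+0.8660i, -2, -7.5000-0.8660i, -3.5000-2.5981i]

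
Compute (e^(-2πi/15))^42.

Since ω_15^15 = 1, powers reduce modulo 15.
42 mod 15 = 12
So ω_15^42 = ω_15^12 = e^(-2πi·12/15)

ω_15^42 = ω_15^12 = 0.3090+0.9511i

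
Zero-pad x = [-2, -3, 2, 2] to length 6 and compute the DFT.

Original 4-point DFT: [-1, -4+5i, 1, -4-5i]
Zero-padded 6-point DFT provides frequency interpolation.

DFT_6([x, 0, ...]) = [-1, -6.5000+0.8660i, 0.5000+4.3301i, 1, 0.5000-4.3301i, -6.5000-0.8660i]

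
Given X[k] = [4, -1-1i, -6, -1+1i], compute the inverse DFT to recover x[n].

x[n] = (1/4) Σ(k=0 to 3) X[k] · e^(2πikn/4)

Computing each x[n]:
x[0] = -1
x[1] = 3
x[2] = 0
x[3] = 2

x = [-1, 3, 0, 2]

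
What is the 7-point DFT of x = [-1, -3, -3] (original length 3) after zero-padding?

Original 3-point DFT: [-7, 2, 2]
Zero-padded 7-point DFT provides frequency interpolation.

DFT_7([x, 0, ...]) = [-7, -2.2029+5.2703i, 2.3705+1.6231i, -0.1676-1.0438i, -0.1676+1.0438i, 2.3705-1.6231i, -2.2029-5.2703i]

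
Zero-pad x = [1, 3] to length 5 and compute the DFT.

Original 2-point DFT: [4, -2]
Zero-padded 5-point DFT provides frequency interpolation.

DFT_5([x, 0, ...]) = [4, 1.9271-2.8532i, -1.4271-1.7634i, -1.4271+1.7634i, 1.9271+2.8532i]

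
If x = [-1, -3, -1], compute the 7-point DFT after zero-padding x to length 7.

Original 3-point DFT: [-5, 1.0000+1.7321i, 1.0000-1.7321i]
Zero-padded 7-point DFT provides frequency interpolation.

DFT_7([x, 0, ...]) = [-5, -2.6479+3.3204i, 0.5685+2.4909i, 1.0794+0.5198i, 1.0794-0.5198i, 0.5685-2.4909i, -2.6479-3.3204i]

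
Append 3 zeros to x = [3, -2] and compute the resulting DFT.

Original 2-point DFT: [1, 5]
Zero-padded 5-point DFT provides frequency interpolation.

DFT_5([x, 0, ...]) = [1, 2.3820+1.9021i, 4.6180+1.1756i, 4.6180-1.1756i, 2.3820-1.9021i]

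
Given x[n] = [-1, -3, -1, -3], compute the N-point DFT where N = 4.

X[k] = Σ(n=0 to 3) x[n] · ω_4^(nk)
where ω_4 = e^(-2πi/4)

Computing each X[k]:
X[0] = -8
X[1] = 0
X[2] = 4
X[3] = 0

X = [-8, 0, 4, 0]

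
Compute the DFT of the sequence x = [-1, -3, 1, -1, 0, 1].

X[k] = Σ(n=0 to 5) x[n] · ω_6^(nk)
where ω_6 = e^(-2πi/6)

Computing each X[k]:
X[0] = -3
X[1] = -1.5000+2.5981i
X[2] = -1.5000+4.3301i
X[3] = 3
X[4] = -1.5000-4.3301i
X[5] = -1.5000-2.5981i

X = [-3, -1.5000+2.5981i, -1.5000+4.3301i, 3, -1.5000-4.3301i, -1.5000-2.5981i]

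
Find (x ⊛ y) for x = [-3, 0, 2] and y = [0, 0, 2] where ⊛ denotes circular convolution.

(x ⊛ y)[n] = Σ(m=0 to 2) x[m] · y[(n-m) mod 3]

Computing each output sample:
(x ⊛ y)[0] = 0
(x ⊛ y)[1] = 4
(x ⊛ y)[2] = -6

x ⊛ y = [0, 4, -6]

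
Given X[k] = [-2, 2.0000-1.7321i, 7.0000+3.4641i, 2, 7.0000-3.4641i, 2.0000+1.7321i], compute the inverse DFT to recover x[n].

x[n] = (1/6) Σ(k=0 to 5) X[k] · e^(2πikn/6)

Computing each x[n]:
x[0] = 3
x[1] = -2
x[2] = 0
x[3] = 1
x[4] = -3
x[5] = -1

x = [3, -2, 0, 1, -3, -1]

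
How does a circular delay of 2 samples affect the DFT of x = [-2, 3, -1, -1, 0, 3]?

Time shift by 2: X_shifted[k] = ω_6^(2k) · X[k]
Shifted x = [0, 3, -2, 3, -1, -1]

DFT(x[n-2]) = [2, -0.5000-2.5981i, 3.5000-4.3301i, -8, 3.5000+4.3301i, -0.5000+2.5981i]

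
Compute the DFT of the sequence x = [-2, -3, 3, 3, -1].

X[k] = Σ(n=0 to 4) x[n] · ω_5^(nk)
where ω_5 = e^(-2πi/5)

Computing each X[k]:
X[0] = 0
X[1] = -8.0902+1.9021i
X[2] = 3.0902+1.1756i
X[3] = 3.0902-1.1756i
X[4] = -8.0902-1.9021i

X = [0, -8.0902+1.9021i, 3.0902+1.1756i, 3.0902-1.1756i, -8.0902-1.9021i]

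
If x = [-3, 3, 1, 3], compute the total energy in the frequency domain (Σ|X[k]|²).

Parseval: Σ|x[n]|² = (1/N)Σ|X[k]|², so Σ|X[k]|² = N·Σ|x[n]|² = 4·28.0000

Σ|X[k]|² = N·Σ|x[n]|² = 4·28.0000 = 112.0000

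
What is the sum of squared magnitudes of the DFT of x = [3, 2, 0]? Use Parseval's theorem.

Parseval: Σ|x[n]|² = (1/N)Σ|X[k]|², so Σ|X[k]|² = N·Σ|x[n]|² = 3·13.0000

Σ|X[k]|² = N·Σ|x[n]|² = 3·13.0000 = 39.0000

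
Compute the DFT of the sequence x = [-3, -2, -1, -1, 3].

X[k] = Σ(n=0 to 4) x[n] · ω_5^(nk)
where ω_5 = e^(-2πi/5)

Computing each X[k]:
X[0] = -4
X[1] = -1.0729+4.7553i
X[2] = -4.4271+2.9389i
X[3] = -4.4271-2.9389i
X[4] = -1.0729-4.7553i

X = [-4, -1.0729+4.7553i, -4.4271+2.9389i, -4.4271-2.9389i, -1.0729-4.7553i]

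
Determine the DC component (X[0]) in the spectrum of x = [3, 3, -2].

X[0] = Σ(n=0 to 2) x[n] · ω_3^0 = Σ x[n]
= (3) + (3) + (-2)

X[0] = 4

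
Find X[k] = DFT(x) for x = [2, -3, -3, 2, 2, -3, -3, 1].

X[k] = Σ(n=0 to 7) x[n] · ω_8^(nk)
where ω_8 = e^(-2πi/8)

Computing each X[k]:
X[0] = -5
X[1] = -0.7071-0.7071i
X[2] = 10+9i
X[3] = 0.7071-0.7071i
X[4] = 1
X[5] = 0.7071+0.7071i
X[6] = 10-9i
X[7] = -0.7071+0.7071i

X = [-5, -0.7071-0.7071i, 10+9i, 0.7071-0.7071i, 1, 0.7071+0.7071i, 10-9i, -0.7071+0.7071i]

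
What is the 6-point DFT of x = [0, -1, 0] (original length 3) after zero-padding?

Original 3-point DFT: [-1, 0.5000+0.8660i, 0.5000-0.8660i]
Zero-padded 6-point DFT provides frequency interpolation.

DFT_6([x, 0, ...]) = [-1, -0.5000+0.8660i, 0.5000+0.8660i, 1, 0.5000-0.8660i, -0.5000-0.8660i]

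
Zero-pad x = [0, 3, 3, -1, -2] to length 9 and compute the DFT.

Original 5-point DFT: [3, -1.3090-7.1064i, -0.1910+0.8653i, -0.1910-0.8653i, -1.3090+7.1064i]
Zero-padded 9-point DFT provides frequency interpolation.

DFT_9([x, 0, ...]) = [3, 5.1985-3.3327i, -3.3302-6.1321i, -3.0000+1.7321i, -0.3682-0.2013i, -0.3682+0.2013i, -3.0000-1.7321i, -3.3302+6.1321i, 5.1985+3.3327i]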